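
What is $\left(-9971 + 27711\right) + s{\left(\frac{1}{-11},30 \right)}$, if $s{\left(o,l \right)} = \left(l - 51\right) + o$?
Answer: $\frac{194908}{11} \approx 17719.0$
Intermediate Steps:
$s{\left(o,l \right)} = -51 + l + o$ ($s{\left(o,l \right)} = \left(-51 + l\right) + o = -51 + l + o$)
$\left(-9971 + 27711\right) + s{\left(\frac{1}{-11},30 \right)} = \left(-9971 + 27711\right) + \left(-51 + 30 + \frac{1}{-11}\right) = 17740 - \frac{232}{11} = \frac{194908}{11}$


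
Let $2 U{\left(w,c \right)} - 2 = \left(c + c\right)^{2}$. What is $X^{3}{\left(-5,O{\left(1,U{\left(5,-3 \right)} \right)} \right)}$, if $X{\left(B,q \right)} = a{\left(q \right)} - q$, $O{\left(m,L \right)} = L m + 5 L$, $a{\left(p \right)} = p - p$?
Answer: $-1481544$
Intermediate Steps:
$U{\left(w,c \right)} = 1 + 2 c^{2}$ ($U{\left(w,c \right)} = 1 + \frac{\left(c + c\right)^{2}}{2} = 1 + \frac{\left(2 c\right)^{2}}{2} = 1 + \frac{4 c^{2}}{2} = 1 + 2 c^{2}$)
$a{\left(p \right)} = 0$
$O{\left(m,L \right)} = 5 L + L m$
$X{\left(B,q \right)} = - q$ ($X{\left(B,q \right)} = 0 - q = - q$)
$X^{3}{\left(-5,O{\left(1,U{\left(5,-3 \right)} \right)} \right)} = \left(- \left(1 + 2 \left(-3\right)^{2}\right) \left(5 + 1\right)\right)^{3} = \left(- \left(1 + 2 \cdot 9\right) 6\right)^{3} = \left(- \left(1 + 18\right) 6\right)^{3} = \left(- 19 \cdot 6\right)^{3} = \left(\left(-1\right) 114\right)^{3} = \left(-114\right)^{3} = -1481544$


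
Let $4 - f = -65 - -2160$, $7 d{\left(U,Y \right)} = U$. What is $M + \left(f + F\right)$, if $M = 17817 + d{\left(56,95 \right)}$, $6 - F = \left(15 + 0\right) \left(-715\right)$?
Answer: $26465$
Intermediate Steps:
$d{\left(U,Y \right)} = \frac{U}{7}$
$f = -2091$ ($f = 4 - \left(-65 - -2160\right) = 4 - \left(-65 + 2160\right) = 4 - 2095 = -2091$)
$F = 10731$ ($F = 6 - \left(15 + 0\right) \left(-715\right) = 6 - 15 \left(-715\right) = 6 - -10725 = 6 + 10725 = 10731$)
$M = 17825$ ($M = 17817 + \frac{1}{7} \cdot 56 = 17817 + 8 = 17825$)
$M + \left(f + F\right) = 17825 + \left(-2091 + 10731\right) = 17825 + 8640 = 26465$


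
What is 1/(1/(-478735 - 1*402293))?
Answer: -881028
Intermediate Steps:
1/(1/(-478735 - 1*402293)) = 1/(1/(-478735 - 402293)) = 1/(1/(-881028)) = 1/(-1/881028) = -881028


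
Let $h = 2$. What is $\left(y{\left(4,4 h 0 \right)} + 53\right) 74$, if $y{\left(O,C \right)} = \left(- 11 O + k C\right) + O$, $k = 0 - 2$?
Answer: $962$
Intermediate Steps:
$k = -2$
$y{\left(O,C \right)} = - 10 O - 2 C$ ($y{\left(O,C \right)} = \left(- 11 O - 2 C\right) + O = - 10 O - 2 C$)
$\left(y{\left(4,4 h 0 \right)} + 53\right) 74 = \left(\left(\left(-10\right) 4 - 2 \cdot 4 \cdot 2 \cdot 0\right) + 53\right) 74 = \left(\left(-40 - 2 \cdot 8 \cdot 0\right) + 53\right) 74 = \left(\left(-40 - 0\right) + 53\right) 74 = \left(\left(-40 + 0\right) + 53\right) 74 = \left(-40 + 53\right) 74 = 13 \cdot 74 = 962$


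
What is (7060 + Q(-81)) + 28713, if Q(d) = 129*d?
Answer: 25324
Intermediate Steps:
(7060 + Q(-81)) + 28713 = (7060 + 129*(-81)) + 28713 = (7060 - 10449) + 28713 = -3389 + 28713 = 25324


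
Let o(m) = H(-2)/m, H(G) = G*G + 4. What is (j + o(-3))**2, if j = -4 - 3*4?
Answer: 3136/9 ≈ 348.44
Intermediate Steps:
H(G) = 4 + G**2 (H(G) = G**2 + 4 = 4 + G**2)
o(m) = 8/m (o(m) = (4 + (-2)**2)/m = (4 + 4)/m = 8/m)
j = -16 (j = -4 - 12 = -16)
(j + o(-3))**2 = (-16 + 8/(-3))**2 = (-16 + 8*(-1/3))**2 = (-16 - 8/3)**2 = (-56/3)**2 = 3136/9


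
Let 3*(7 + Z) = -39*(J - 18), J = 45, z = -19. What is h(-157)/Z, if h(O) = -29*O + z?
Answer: -2267/179 ≈ -12.665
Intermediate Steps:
h(O) = -19 - 29*O (h(O) = -29*O - 19 = -19 - 29*O)
Z = -358 (Z = -7 + (-39*(45 - 18))/3 = -7 + (-39*27)/3 = -7 + (⅓)*(-1053) = -7 - 351 = -358)
h(-157)/Z = (-19 - 29*(-157))/(-358) = (-19 + 4553)*(-1/358) = 4534*(-1/358) = -2267/179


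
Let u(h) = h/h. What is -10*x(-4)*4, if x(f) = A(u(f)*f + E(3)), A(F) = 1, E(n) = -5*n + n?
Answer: -40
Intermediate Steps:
E(n) = -4*n
u(h) = 1
x(f) = 1
-10*x(-4)*4 = -10*1*4 = -10*4 = -40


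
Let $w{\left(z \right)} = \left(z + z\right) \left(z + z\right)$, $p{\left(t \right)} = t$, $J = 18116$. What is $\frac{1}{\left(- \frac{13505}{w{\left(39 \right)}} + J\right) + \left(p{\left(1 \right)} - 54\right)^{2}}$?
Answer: $\frac{6084}{127294195} \approx 4.7795 \cdot 10^{-5}$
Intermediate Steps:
$w{\left(z \right)} = 4 z^{2}$ ($w{\left(z \right)} = 2 z 2 z = 4 z^{2}$)
$\frac{1}{\left(- \frac{13505}{w{\left(39 \right)}} + J\right) + \left(p{\left(1 \right)} - 54\right)^{2}} = \frac{1}{\left(- \frac{13505}{4 \cdot 39^{2}} + 18116\right) + \left(1 - 54\right)^{2}} = \frac{1}{\left(- \frac{13505}{4 \cdot 1521} + 18116\right) + \left(-53\right)^{2}} = \frac{1}{\left(- \frac{13505}{6084} + 18116\right) + 2809} = \frac{1}{\frac{110204239}{6084} + 2809} = \frac{1}{\frac{127294195}{6084}} = \frac{6084}{127294195}$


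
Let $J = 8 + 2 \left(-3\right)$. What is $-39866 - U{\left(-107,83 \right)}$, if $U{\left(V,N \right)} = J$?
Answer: $-39868$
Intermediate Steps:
$J = 2$ ($J = 8 - 6 = 2$)
$U{\left(V,N \right)} = 2$
$-39866 - U{\left(-107,83 \right)} = -39866 - 2 = -39868$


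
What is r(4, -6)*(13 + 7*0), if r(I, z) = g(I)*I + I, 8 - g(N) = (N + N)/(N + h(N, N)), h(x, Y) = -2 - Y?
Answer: 676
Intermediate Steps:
g(N) = 8 + N (g(N) = 8 - (N + N)/(N + (-2 - N)) = 8 - 2*N/(-2) = 8 - 2*N*(-1)/2 = 8 - (-1)*N = 8 + N)
r(I, z) = I + I*(8 + I) (r(I, z) = (8 + I)*I + I = I*(8 + I) + I = I + I*(8 + I))
r(4, -6)*(13 + 7*0) = (4*(9 + 4))*(13 + 7*0) = (4*13)*(13 + 0) = 52*13 = 676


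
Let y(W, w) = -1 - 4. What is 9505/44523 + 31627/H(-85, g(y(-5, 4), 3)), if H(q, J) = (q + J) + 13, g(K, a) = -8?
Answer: -1407368521/3561840 ≈ -395.12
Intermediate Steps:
y(W, w) = -5
H(q, J) = 13 + J + q (H(q, J) = (J + q) + 13 = 13 + J + q)
9505/44523 + 31627/H(-85, g(y(-5, 4), 3)) = 9505/44523 + 31627/(13 - 8 - 85) = 9505*(1/44523) + 31627/(-80) = 9505/44523 + 31627*(-1/80) = 9505/44523 - 31627/80 = -1407368521/3561840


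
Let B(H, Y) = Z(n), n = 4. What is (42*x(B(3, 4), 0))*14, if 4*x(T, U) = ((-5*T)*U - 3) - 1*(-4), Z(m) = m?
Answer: 147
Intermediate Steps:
B(H, Y) = 4
x(T, U) = ¼ - 5*T*U/4 (x(T, U) = (((-5*T)*U - 3) - 1*(-4))/4 = ((-5*T*U - 3) + 4)/4 = ((-3 - 5*T*U) + 4)/4 = (1 - 5*T*U)/4 = ¼ - 5*T*U/4)
(42*x(B(3, 4), 0))*14 = (42*(¼ - 5/4*4*0))*14 = (42*(¼ + 0))*14 = (42*(¼))*14 = (21/2)*14 = 147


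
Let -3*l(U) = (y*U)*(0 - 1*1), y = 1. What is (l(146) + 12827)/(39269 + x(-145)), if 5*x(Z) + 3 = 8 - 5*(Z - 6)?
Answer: 38627/118263 ≈ 0.32662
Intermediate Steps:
x(Z) = 7 - Z (x(Z) = -⅗ + (8 - 5*(Z - 6))/5 = -⅗ + (8 - 5*(-6 + Z))/5 = -⅗ + (8 + (30 - 5*Z))/5 = -⅗ + (38 - 5*Z)/5 = -⅗ + (38/5 - Z) = 7 - Z)
l(U) = U/3 (l(U) = -1*U*(0 - 1*1)/3 = -U*(0 - 1)/3 = -U*(-1)/3 = -(-1)*U/3 = U/3)
(l(146) + 12827)/(39269 + x(-145)) = ((⅓)*146 + 12827)/(39269 + (7 - 1*(-145))) = (146/3 + 12827)/(39269 + (7 + 145)) = 38627/(3*(39269 + 152)) = (38627/3)/39421 = (38627/3)*(1/39421) = 38627/118263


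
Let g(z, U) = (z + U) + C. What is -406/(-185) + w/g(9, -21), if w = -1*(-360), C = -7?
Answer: -58886/3515 ≈ -16.753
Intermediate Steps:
g(z, U) = -7 + U + z (g(z, U) = (z + U) - 7 = (U + z) - 7 = -7 + U + z)
w = 360
-406/(-185) + w/g(9, -21) = -406/(-185) + 360/(-7 - 21 + 9) = -406*(-1/185) + 360/(-19) = 406/185 + 360*(-1/19) = 406/185 - 360/19 = -58886/3515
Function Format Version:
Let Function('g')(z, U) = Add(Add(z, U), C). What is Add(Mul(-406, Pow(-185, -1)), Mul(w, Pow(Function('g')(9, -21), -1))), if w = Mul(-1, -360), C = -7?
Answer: Rational(-58886, 3515) ≈ -16.753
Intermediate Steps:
Function('g')(z, U) = Add(-7, U, z) (Function('g')(z, U) = Add(Add(z, U), -7) = Add(Add(U, z), -7) = Add(-7, U, z))
w = 360
Add(Mul(-406, Pow(-185, -1)), Mul(w, Pow(Function('g')(9, -21), -1))) = Add(Mul(-406, Pow(-185, -1)), Mul(360, Pow(Add(-7, -21, 9), -1))) = Add(Mul(-406, Rational(-1, 185)), Mul(360, Pow(-19, -1))) = Add(Rational(406, 185), Mul(360, Rational(-1, 19))) = Add(Rational(406, 185), Rational(-360, 19)) = Rational(-58886, 3515)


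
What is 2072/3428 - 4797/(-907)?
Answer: 4580855/777299 ≈ 5.8933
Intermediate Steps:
2072/3428 - 4797/(-907) = 2072*(1/3428) - 4797*(-1/907) = 518/857 + 4797/907 = 4580855/777299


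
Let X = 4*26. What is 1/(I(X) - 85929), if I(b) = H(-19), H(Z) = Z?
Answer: -1/85948 ≈ -1.1635e-5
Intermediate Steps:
X = 104
I(b) = -19
1/(I(X) - 85929) = 1/(-19 - 85929) = 1/(-85948) = -1/85948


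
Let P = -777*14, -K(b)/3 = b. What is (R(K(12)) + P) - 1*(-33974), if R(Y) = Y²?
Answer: 24392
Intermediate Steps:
K(b) = -3*b
P = -10878
(R(K(12)) + P) - 1*(-33974) = ((-3*12)² - 10878) - 1*(-33974) = ((-36)² - 10878) + 33974 = (1296 - 10878) + 33974 = -9582 + 33974 = 24392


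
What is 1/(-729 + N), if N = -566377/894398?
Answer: -894398/652582519 ≈ -0.0013706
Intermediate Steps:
N = -566377/894398 (N = -566377*1/894398 = -566377/894398 ≈ -0.63325)
1/(-729 + N) = 1/(-729 - 566377/894398) = 1/(-652582519/894398) = -894398/652582519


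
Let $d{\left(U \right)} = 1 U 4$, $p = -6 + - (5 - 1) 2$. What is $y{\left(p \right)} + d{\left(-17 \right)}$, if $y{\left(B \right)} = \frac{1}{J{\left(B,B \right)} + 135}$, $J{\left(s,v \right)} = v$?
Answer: $- \frac{8227}{121} \approx -67.992$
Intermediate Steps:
$p = -14$ ($p = -6 + \left(-1\right) 4 \cdot 2 = -6 - 8 = -14$)
$y{\left(B \right)} = \frac{1}{135 + B}$ ($y{\left(B \right)} = \frac{1}{B + 135} = \frac{1}{135 + B}$)
$d{\left(U \right)} = 4 U$ ($d{\left(U \right)} = U 4 = 4 U$)
$y{\left(p \right)} + d{\left(-17 \right)} = \frac{1}{135 - 14} + 4 \left(-17\right) = \frac{1}{121} - 68 = - \frac{8227}{121}$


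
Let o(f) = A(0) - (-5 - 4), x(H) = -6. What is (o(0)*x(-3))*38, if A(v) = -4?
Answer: -1140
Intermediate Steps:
o(f) = 5 (o(f) = -4 - (-5 - 4) = -4 - 1*(-9) = -4 + 9 = 5)
(o(0)*x(-3))*38 = (5*(-6))*38 = -30*38 = -1140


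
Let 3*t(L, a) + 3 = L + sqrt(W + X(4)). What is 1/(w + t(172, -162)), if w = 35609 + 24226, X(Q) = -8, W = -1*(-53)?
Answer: 539022/32282746231 - 9*sqrt(5)/32282746231 ≈ 1.6696e-5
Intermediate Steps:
W = 53
w = 59835
t(L, a) = -1 + sqrt(5) + L/3 (t(L, a) = -1 + (L + sqrt(53 - 8))/3 = -1 + (L + sqrt(45))/3 = -1 + (L + 3*sqrt(5))/3 = -1 + (sqrt(5) + L/3) = -1 + sqrt(5) + L/3)
1/(w + t(172, -162)) = 1/(59835 + (-1 + sqrt(5) + (1/3)*172)) = 1/(59835 + (-1 + sqrt(5) + 172/3)) = 1/(59835 + (169/3 + sqrt(5))) = 1/(179674/3 + sqrt(5))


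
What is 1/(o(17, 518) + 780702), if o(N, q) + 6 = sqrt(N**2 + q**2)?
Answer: 780696/609485975803 - sqrt(268613)/609485975803 ≈ 1.2801e-6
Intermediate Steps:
o(N, q) = -6 + sqrt(N**2 + q**2)
1/(o(17, 518) + 780702) = 1/((-6 + sqrt(17**2 + 518**2)) + 780702) = 1/((-6 + sqrt(289 + 268324)) + 780702) = 1/((-6 + sqrt(268613)) + 780702) = 1/(780696 + sqrt(268613))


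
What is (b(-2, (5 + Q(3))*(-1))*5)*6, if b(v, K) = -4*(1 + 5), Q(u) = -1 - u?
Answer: -720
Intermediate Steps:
b(v, K) = -24 (b(v, K) = -4*6 = -24)
(b(-2, (5 + Q(3))*(-1))*5)*6 = -24*5*6 = -120*6 = -720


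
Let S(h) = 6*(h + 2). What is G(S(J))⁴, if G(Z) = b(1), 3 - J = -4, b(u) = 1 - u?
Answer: 0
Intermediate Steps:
J = 7 (J = 3 - 1*(-4) = 3 + 4 = 7)
S(h) = 12 + 6*h (S(h) = 6*(2 + h) = 12 + 6*h)
G(Z) = 0 (G(Z) = 1 - 1*1 = 1 - 1 = 0)
G(S(J))⁴ = 0⁴ = 0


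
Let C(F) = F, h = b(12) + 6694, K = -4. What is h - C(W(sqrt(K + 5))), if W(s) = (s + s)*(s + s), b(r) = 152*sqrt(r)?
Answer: 6690 + 304*sqrt(3) ≈ 7216.5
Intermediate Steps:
W(s) = 4*s**2 (W(s) = (2*s)*(2*s) = 4*s**2)
h = 6694 + 304*sqrt(3) (h = 152*sqrt(12) + 6694 = 152*(2*sqrt(3)) + 6694 = 304*sqrt(3) + 6694 = 6694 + 304*sqrt(3) ≈ 7220.5)
h - C(W(sqrt(K + 5))) = (6694 + 304*sqrt(3)) - 4*(sqrt(-4 + 5))**2 = (6694 + 304*sqrt(3)) - 4*(sqrt(1))**2 = (6694 + 304*sqrt(3)) - 4*1**2 = (6694 + 304*sqrt(3)) - 4 = 6690 + 304*sqrt(3)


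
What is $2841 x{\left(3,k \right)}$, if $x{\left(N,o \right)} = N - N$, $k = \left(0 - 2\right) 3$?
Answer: $0$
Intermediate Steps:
$k = -6$ ($k = \left(-2\right) 3 = -6$)
$x{\left(N,o \right)} = 0$
$2841 x{\left(3,k \right)} = 2841 \cdot 0 = 0$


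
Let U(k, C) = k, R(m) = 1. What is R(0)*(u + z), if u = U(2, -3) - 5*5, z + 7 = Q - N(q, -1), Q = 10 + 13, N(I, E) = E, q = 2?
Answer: -6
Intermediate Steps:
Q = 23
z = 17 (z = -7 + (23 - 1*(-1)) = -7 + (23 + 1) = -7 + 24 = 17)
u = -23 (u = 2 - 5*5 = 2 - 25 = -23)
R(0)*(u + z) = 1*(-23 + 17) = 1*(-6) = -6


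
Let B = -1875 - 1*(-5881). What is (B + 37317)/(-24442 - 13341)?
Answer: -41323/37783 ≈ -1.0937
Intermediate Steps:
B = 4006 (B = -1875 + 5881 = 4006)
(B + 37317)/(-24442 - 13341) = (4006 + 37317)/(-24442 - 13341) = 41323/(-37783) = 41323*(-1/37783) = -41323/37783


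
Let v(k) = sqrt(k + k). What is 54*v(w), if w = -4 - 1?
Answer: 54*I*sqrt(10) ≈ 170.76*I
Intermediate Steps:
w = -5
v(k) = sqrt(2)*sqrt(k) (v(k) = sqrt(2*k) = sqrt(2)*sqrt(k))
54*v(w) = 54*(sqrt(2)*sqrt(-5)) = 54*(sqrt(2)*(I*sqrt(5))) = 54*(I*sqrt(10)) = 54*I*sqrt(10)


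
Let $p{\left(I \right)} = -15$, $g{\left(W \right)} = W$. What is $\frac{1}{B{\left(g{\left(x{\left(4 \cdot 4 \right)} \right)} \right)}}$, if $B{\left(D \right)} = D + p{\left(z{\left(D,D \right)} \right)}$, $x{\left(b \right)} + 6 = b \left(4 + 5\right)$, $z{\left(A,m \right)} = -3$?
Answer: $\frac{1}{123} \approx 0.0081301$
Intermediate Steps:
$x{\left(b \right)} = -6 + 9 b$ ($x{\left(b \right)} = -6 + b \left(4 + 5\right) = -6 + b 9 = -6 + 9 b$)
$B{\left(D \right)} = -15 + D$ ($B{\left(D \right)} = D - 15 = -15 + D$)
$\frac{1}{B{\left(g{\left(x{\left(4 \cdot 4 \right)} \right)} \right)}} = \frac{1}{-15 - \left(6 - 9 \cdot 4 \cdot 4\right)} = \frac{1}{-15 + \left(-6 + 9 \cdot 16\right)} = \frac{1}{-15 + \left(-6 + 144\right)} = \frac{1}{-15 + 138} = \frac{1}{123}$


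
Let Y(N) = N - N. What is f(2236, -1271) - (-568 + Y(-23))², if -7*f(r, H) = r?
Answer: -2260604/7 ≈ -3.2294e+5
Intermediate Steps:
Y(N) = 0
f(r, H) = -r/7
f(2236, -1271) - (-568 + Y(-23))² = -⅐*2236 - (-568 + 0)² = -2236/7 - 1*(-568)² = -2236/7 - 1*322624 = -2236/7 - 322624 = -2260604/7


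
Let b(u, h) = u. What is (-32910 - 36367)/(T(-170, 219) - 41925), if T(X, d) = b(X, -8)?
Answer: 69277/42095 ≈ 1.6457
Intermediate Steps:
T(X, d) = X
(-32910 - 36367)/(T(-170, 219) - 41925) = (-32910 - 36367)/(-170 - 41925) = -69277/(-42095) = -69277*(-1/42095) = 69277/42095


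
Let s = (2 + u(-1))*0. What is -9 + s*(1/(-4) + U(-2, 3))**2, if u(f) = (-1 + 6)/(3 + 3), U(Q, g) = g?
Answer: -9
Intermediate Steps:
u(f) = 5/6
s = 0 (s = (2 + 5/6)*0 = (17/6)*0 = 0)
-9 + s*(1/(-4) + U(-2, 3))**2 = -9 + 0*(1/(-4) + 3)**2 = -9 + 0*(-1/4 + 3)**2 = -9 + 0*(11/4)**2 = -9 + 0*(121/16) = -9 + 0 = -9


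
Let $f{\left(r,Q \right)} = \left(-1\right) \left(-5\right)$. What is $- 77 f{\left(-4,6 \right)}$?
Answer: $-385$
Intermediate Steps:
$f{\left(r,Q \right)} = 5$
$- 77 f{\left(-4,6 \right)} = \left(-77\right) 5 = -385$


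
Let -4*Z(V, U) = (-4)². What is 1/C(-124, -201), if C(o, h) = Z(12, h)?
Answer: -¼ ≈ -0.25000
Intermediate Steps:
Z(V, U) = -4 (Z(V, U) = -¼*(-4)² = -¼*16 = -4)
C(o, h) = -4
1/C(-124, -201) = 1/(-4) = -¼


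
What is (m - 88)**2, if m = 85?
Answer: 9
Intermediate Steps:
(m - 88)**2 = (85 - 88)**2 = (-3)**2 = 9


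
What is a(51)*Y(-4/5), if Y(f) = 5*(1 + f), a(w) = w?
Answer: 51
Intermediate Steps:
Y(f) = 5 + 5*f
a(51)*Y(-4/5) = 51*(5 + 5*(-4/5)) = 51*(5 + 5*(-4*⅕)) = 51*(5 + 5*(-⅘)) = 51*(5 - 4) = 51*1 = 51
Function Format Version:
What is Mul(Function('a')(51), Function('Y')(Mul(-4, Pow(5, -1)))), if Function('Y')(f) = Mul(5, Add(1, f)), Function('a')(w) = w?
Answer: 51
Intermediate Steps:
Function('Y')(f) = Add(5, Mul(5, f))
Mul(Function('a')(51), Function('Y')(Mul(-4, Pow(5, -1)))) = Mul(51, Add(5, Mul(5, Mul(-4, Pow(5, -1))))) = Mul(51, Add(5, Mul(5, Mul(-4, Rational(1, 5))))) = Mul(51, Add(5, Mul(5, Rational(-4, 5)))) = Mul(51, Add(5, -4)) = Mul(51, 1) = 51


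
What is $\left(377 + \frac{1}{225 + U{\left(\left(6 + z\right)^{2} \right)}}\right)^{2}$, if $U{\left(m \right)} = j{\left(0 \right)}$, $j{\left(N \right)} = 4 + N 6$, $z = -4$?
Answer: $\frac{7453559556}{52441} \approx 1.4213 \cdot 10^{5}$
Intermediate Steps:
$j{\left(N \right)} = 4 + 6 N$
$U{\left(m \right)} = 4$ ($U{\left(m \right)} = 4 + 6 \cdot 0 = 4 + 0 = 4$)
$\left(377 + \frac{1}{225 + U{\left(\left(6 + z\right)^{2} \right)}}\right)^{2} = \left(377 + \frac{1}{225 + 4}\right)^{2} = \left(377 + \frac{1}{229}\right)^{2} = \left(\frac{86334}{229}\right)^{2} = \frac{7453559556}{52441}$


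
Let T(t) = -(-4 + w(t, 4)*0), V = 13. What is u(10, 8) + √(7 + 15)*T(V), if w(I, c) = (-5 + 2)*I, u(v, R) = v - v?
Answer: 4*√22 ≈ 18.762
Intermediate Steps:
u(v, R) = 0
w(I, c) = -3*I
T(t) = 4 (T(t) = -(-4 - 3*t*0) = -(-4 + 0) = -1*(-4) = 4)
u(10, 8) + √(7 + 15)*T(V) = 0 + √(7 + 15)*4 = 0 + √22*4 = 0 + 4*√22 = 4*√22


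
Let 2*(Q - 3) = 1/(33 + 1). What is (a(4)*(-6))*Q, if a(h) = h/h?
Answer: -615/34 ≈ -18.088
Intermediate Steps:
a(h) = 1
Q = 205/68 (Q = 3 + 1/(2*(33 + 1)) = 3 + (½)/34 = 3 + (½)*(1/34) = 3 + 1/68 = 205/68 ≈ 3.0147)
(a(4)*(-6))*Q = (1*(-6))*(205/68) = -6*205/68 = -615/34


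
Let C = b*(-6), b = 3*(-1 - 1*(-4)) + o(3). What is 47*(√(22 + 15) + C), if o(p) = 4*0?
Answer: -2538 + 47*√37 ≈ -2252.1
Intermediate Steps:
o(p) = 0
b = 9 (b = 3*(-1 - 1*(-4)) + 0 = 3*(-1 + 4) + 0 = 3*3 + 0 = 9 + 0 = 9)
C = -54 (C = 9*(-6) = -54)
47*(√(22 + 15) + C) = 47*(√(22 + 15) - 54) = 47*(√37 - 54) = 47*(-54 + √37) = -2538 + 47*√37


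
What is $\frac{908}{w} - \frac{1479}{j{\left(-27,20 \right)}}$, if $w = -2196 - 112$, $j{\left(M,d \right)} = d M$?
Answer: $\frac{243601}{103860} \approx 2.3455$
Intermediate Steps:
$j{\left(M,d \right)} = M d$
$w = -2308$ ($w = -2196 - 112 = -2308$)
$\frac{908}{w} - \frac{1479}{j{\left(-27,20 \right)}} = \frac{908}{-2308} - \frac{1479}{\left(-27\right) 20} = 908 \left(- \frac{1}{2308}\right) - \frac{1479}{-540} = - \frac{227}{577} - - \frac{493}{180} = - \frac{227}{577} + \frac{493}{180} = \frac{243601}{103860}$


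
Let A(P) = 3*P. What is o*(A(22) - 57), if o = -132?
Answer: -1188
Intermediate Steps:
o*(A(22) - 57) = -132*(3*22 - 57) = -132*(66 - 57) = -132*9 = -1188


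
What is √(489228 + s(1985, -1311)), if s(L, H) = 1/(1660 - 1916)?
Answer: √125242367/16 ≈ 699.45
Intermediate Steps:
s(L, H) = -1/256 (s(L, H) = 1/(-256) = -1/256)
√(489228 + s(1985, -1311)) = √(489228 - 1/256) = √(125242367/256) = √125242367/16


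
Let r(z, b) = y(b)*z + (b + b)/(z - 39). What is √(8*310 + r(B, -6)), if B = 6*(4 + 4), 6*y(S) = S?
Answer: 2*√5469/3 ≈ 49.302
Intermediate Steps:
y(S) = S/6
B = 48 (B = 6*8 = 48)
r(z, b) = 2*b/(-39 + z) + b*z/6 (r(z, b) = (b/6)*z + (b + b)/(z - 39) = b*z/6 + (2*b)/(-39 + z) = b*z/6 + 2*b/(-39 + z) = 2*b/(-39 + z) + b*z/6)
√(8*310 + r(B, -6)) = √(8*310 + (⅙)*(-6)*(12 + 48² - 39*48)/(-39 + 48)) = √(2480 + (⅙)*(-6)*(12 + 2304 - 1872)/9) = √(2480 + (⅙)*(-6)*(⅑)*444) = √(2480 - 148/3) = √(7292/3) = 2*√5469/3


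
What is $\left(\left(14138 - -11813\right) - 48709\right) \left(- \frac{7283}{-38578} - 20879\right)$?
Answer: $\frac{9165360962241}{19289} \approx 4.7516 \cdot 10^{8}$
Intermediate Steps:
$\left(\left(14138 - -11813\right) - 48709\right) \left(- \frac{7283}{-38578} - 20879\right) = \left(\left(14138 + 11813\right) - 48709\right) \left(\left(-7283\right) \left(- \frac{1}{38578}\right) - 20879\right) = \left(25951 - 48709\right) \left(\frac{7283}{38578} - 20879\right) = \left(-22758\right) \left(- \frac{805462779}{38578}\right) = \frac{9165360962241}{19289}$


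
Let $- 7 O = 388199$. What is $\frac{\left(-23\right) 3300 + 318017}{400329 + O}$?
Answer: $\frac{242117}{344872} \approx 0.70205$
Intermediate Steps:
$O = -55457$ ($O = \left(- \frac{1}{7}\right) 388199 = -55457$)
$\frac{\left(-23\right) 3300 + 318017}{400329 + O} = \frac{\left(-23\right) 3300 + 318017}{400329 - 55457} = \frac{-75900 + 318017}{344872} = 242117 \cdot \frac{1}{344872} = \frac{242117}{344872}$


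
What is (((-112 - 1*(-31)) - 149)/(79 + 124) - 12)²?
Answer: 7107556/41209 ≈ 172.48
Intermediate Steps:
(((-112 - 1*(-31)) - 149)/(79 + 124) - 12)² = (((-112 + 31) - 149)/203 - 12)² = ((-81 - 149)*(1/203) - 12)² = (-230*1/203 - 12)² = (-230/203 - 12)² = (-2666/203)² = 7107556/41209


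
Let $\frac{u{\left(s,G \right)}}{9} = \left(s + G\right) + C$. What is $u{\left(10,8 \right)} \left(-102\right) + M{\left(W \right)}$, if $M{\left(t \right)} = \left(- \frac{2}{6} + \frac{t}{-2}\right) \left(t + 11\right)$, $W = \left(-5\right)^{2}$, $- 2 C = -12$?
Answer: $-22494$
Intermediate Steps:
$C = 6$ ($C = \left(- \frac{1}{2}\right) \left(-12\right) = 6$)
$u{\left(s,G \right)} = 54 + 9 G + 9 s$ ($u{\left(s,G \right)} = 9 \left(\left(s + G\right) + 6\right) = 9 \left(\left(G + s\right) + 6\right) = 9 \left(6 + G + s\right) = 54 + 9 G + 9 s$)
$W = 25$
$M{\left(t \right)} = \left(11 + t\right) \left(- \frac{1}{3} - \frac{t}{2}\right)$ ($M{\left(t \right)} = \left(\left(-2\right) \frac{1}{6} + t \left(- \frac{1}{2}\right)\right) \left(11 + t\right) = \left(- \frac{1}{3} - \frac{t}{2}\right) \left(11 + t\right) = \left(11 + t\right) \left(- \frac{1}{3} - \frac{t}{2}\right)$)
$u{\left(10,8 \right)} \left(-102\right) + M{\left(W \right)} = \left(54 + 9 \cdot 8 + 9 \cdot 10\right) \left(-102\right) - \left(\frac{299}{2} + \frac{625}{2}\right) = \left(54 + 72 + 90\right) \left(-102\right) - 462 = 216 \left(-102\right) - 462 = -22032 - 462 = -22494$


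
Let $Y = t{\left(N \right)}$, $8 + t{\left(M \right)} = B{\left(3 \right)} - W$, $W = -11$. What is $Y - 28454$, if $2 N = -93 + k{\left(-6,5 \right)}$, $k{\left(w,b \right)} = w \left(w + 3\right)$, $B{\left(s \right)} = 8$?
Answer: $-28443$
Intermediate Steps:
$k{\left(w,b \right)} = w \left(3 + w\right)$
$N = - \frac{75}{2}$ ($N = \frac{-93 - 6 \left(3 - 6\right)}{2} = \frac{-93 - -18}{2} = \frac{-93 + 18}{2} = \frac{1}{2} \left(-75\right) = - \frac{75}{2} \approx -37.5$)
$t{\left(M \right)} = 11$ ($t{\left(M \right)} = -8 + \left(8 - -11\right) = -8 + \left(8 + 11\right) = -8 + 19 = 11$)
$Y = 11$
$Y - 28454 = 11 - 28454 = -28443$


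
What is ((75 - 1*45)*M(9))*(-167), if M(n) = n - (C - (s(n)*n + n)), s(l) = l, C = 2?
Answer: -485970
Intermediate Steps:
M(n) = -2 + n**2 + 2*n (M(n) = n - (2 - (n*n + n)) = n - (2 - (n**2 + n)) = n - (2 - (n + n**2)) = n - (2 + (-n - n**2)) = n - (2 - n - n**2) = n + (-2 + n + n**2) = -2 + n**2 + 2*n)
((75 - 1*45)*M(9))*(-167) = ((75 - 1*45)*(-2 + 9**2 + 2*9))*(-167) = ((75 - 45)*(-2 + 81 + 18))*(-167) = (30*97)*(-167) = 2910*(-167) = -485970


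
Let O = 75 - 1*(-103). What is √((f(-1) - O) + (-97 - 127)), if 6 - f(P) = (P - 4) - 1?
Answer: I*√390 ≈ 19.748*I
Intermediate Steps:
f(P) = 11 - P (f(P) = 6 - ((P - 4) - 1) = 6 - ((-4 + P) - 1) = 6 - (-5 + P) = 6 + (5 - P) = 11 - P)
O = 178 (O = 75 + 103 = 178)
√((f(-1) - O) + (-97 - 127)) = √(((11 - 1*(-1)) - 1*178) + (-97 - 127)) = √(((11 + 1) - 178) - 224) = √((12 - 178) - 224) = √(-166 - 224) = √(-390) = I*√390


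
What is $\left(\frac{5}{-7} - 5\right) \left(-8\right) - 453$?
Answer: $- \frac{2851}{7} \approx -407.29$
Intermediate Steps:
$\left(\frac{5}{-7} - 5\right) \left(-8\right) - 453 = \left(5 \left(- \frac{1}{7}\right) - 5\right) \left(-8\right) - 453 = \left(- \frac{5}{7} - 5\right) \left(-8\right) - 453 = \left(- \frac{40}{7}\right) \left(-8\right) - 453 = \frac{320}{7} - 453 = - \frac{2851}{7}$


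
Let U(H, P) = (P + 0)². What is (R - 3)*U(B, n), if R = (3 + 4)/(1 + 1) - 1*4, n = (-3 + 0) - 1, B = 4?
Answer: -56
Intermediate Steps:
n = -4 (n = -3 - 1 = -4)
U(H, P) = P²
R = -½ (R = 7/2 - 4 = -½ ≈ -0.50000)
(R - 3)*U(B, n) = (-½ - 3)*(-4)² = -7/2*16 = -56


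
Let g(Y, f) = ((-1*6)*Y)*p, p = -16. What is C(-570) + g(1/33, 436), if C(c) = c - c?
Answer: 32/11 ≈ 2.9091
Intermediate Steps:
C(c) = 0
g(Y, f) = 96*Y (g(Y, f) = ((-1*6)*Y)*(-16) = -6*Y*(-16) = 96*Y)
C(-570) + g(1/33, 436) = 0 + 96/33 = 0 + 96*(1/33) = 0 + 32/11 = 32/11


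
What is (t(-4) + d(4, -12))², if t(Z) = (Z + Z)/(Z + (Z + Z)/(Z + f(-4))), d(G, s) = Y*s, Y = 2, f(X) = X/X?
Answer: 324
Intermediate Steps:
f(X) = 1
d(G, s) = 2*s
t(Z) = 2*Z/(Z + 2*Z/(1 + Z)) (t(Z) = (Z + Z)/(Z + (Z + Z)/(Z + 1)) = (2*Z)/(Z + (2*Z)/(1 + Z)) = (2*Z)/(Z + 2*Z/(1 + Z)) = 2*Z/(Z + 2*Z/(1 + Z)))
(t(-4) + d(4, -12))² = (2*(1 - 4)/(3 - 4) + 2*(-12))² = (2*(-3)/(-1) - 24)² = (2*(-1)*(-3) - 24)² = (6 - 24)² = (-18)² = 324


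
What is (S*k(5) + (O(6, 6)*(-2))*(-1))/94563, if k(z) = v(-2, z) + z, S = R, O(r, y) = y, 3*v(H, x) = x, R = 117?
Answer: 88/10507 ≈ 0.0083754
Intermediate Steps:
v(H, x) = x/3
S = 117
k(z) = 4*z/3 (k(z) = z/3 + z = 4*z/3)
(S*k(5) + (O(6, 6)*(-2))*(-1))/94563 = (117*((4/3)*5) + (6*(-2))*(-1))/94563 = (117*(20/3) - 12*(-1))*(1/94563) = (780 + 12)*(1/94563) = 792*(1/94563) = 88/10507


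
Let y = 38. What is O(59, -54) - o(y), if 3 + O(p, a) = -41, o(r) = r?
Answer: -82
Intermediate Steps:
O(p, a) = -44 (O(p, a) = -3 - 41 = -44)
O(59, -54) - o(y) = -44 - 1*38 = -44 - 38 = -82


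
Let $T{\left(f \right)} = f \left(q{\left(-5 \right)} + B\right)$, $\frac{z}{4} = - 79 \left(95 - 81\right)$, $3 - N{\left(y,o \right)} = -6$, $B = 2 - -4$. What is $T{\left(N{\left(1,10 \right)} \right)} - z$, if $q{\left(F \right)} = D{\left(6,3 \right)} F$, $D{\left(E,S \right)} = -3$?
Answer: $4613$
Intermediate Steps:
$B = 6$ ($B = 2 + 4 = 6$)
$N{\left(y,o \right)} = 9$ ($N{\left(y,o \right)} = 3 - -6 = 3 + 6 = 9$)
$q{\left(F \right)} = - 3 F$
$z = -4424$ ($z = 4 \left(- 79 \left(95 - 81\right)\right) = 4 \left(\left(-79\right) 14\right) = 4 \left(-1106\right) = -4424$)
$T{\left(f \right)} = 21 f$ ($T{\left(f \right)} = f \left(\left(-3\right) \left(-5\right) + 6\right) = f \left(15 + 6\right) = f 21 = 21 f$)
$T{\left(N{\left(1,10 \right)} \right)} - z = 21 \cdot 9 - -4424 = 189 + 4424 = 4613$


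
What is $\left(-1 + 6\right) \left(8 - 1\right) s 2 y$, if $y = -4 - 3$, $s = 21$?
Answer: $-10290$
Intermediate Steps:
$y = -7$ ($y = -4 - 3 = -7$)
$\left(-1 + 6\right) \left(8 - 1\right) s 2 y = \left(-1 + 6\right) \left(8 - 1\right) 21 \cdot 2 \left(-7\right) = 5 \cdot 7 \cdot 21 \left(-14\right) = 35 \cdot 21 \left(-14\right) = 735 \left(-14\right) = -10290$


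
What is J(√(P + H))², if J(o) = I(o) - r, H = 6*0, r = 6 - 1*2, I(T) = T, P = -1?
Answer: (4 - I)² ≈ 15.0 - 8.0*I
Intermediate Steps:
r = 4 (r = 6 - 2 = 4)
H = 0
J(o) = -4 + o (J(o) = o - 1*4 = o - 4 = -4 + o)
J(√(P + H))² = (-4 + √(-1 + 0))² = (-4 + √(-1))² = (-4 + I)²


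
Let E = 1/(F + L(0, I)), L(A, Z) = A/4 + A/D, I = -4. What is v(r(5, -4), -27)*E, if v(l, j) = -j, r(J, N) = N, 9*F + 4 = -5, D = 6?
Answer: -27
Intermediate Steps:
F = -1 (F = -4/9 + (⅑)*(-5) = -4/9 - 5/9 = -1)
L(A, Z) = 5*A/12 (L(A, Z) = A/4 + A/6 = 5*A/12)
E = -1 (E = 1/(-1 + (5/12)*0) = 1/(-1 + 0) = 1/(-1) = -1)
v(r(5, -4), -27)*E = -1*(-27)*(-1) = 27*(-1) = -27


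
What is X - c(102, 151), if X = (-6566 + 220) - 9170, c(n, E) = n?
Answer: -15618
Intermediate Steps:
X = -15516 (X = -6346 - 9170 = -15516)
X - c(102, 151) = -15516 - 1*102 = -15516 - 102 = -15618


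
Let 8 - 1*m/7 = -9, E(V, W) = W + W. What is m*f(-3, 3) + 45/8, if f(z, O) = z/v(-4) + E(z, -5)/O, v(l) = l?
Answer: -7243/24 ≈ -301.79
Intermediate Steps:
E(V, W) = 2*W
f(z, O) = -10/O - z/4 (f(z, O) = z/(-4) + (2*(-5))/O = z*(-1/4) - 10/O = -z/4 - 10/O = -10/O - z/4)
m = 119 (m = 56 - 7*(-9) = 56 + 63 = 119)
m*f(-3, 3) + 45/8 = 119*(-10/3 - 1/4*(-3)) + 45/8 = 119*(-10*1/3 + 3/4) + 45*(1/8) = 119*(-10/3 + 3/4) + 45/8 = 119*(-31/12) + 45/8 = -3689/12 + 45/8 = -7243/24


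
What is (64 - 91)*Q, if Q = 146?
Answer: -3942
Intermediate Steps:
(64 - 91)*Q = (64 - 91)*146 = -27*146 = -3942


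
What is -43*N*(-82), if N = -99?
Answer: -349074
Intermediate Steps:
-43*N*(-82) = -43*(-99)*(-82) = 4257*(-82) = -349074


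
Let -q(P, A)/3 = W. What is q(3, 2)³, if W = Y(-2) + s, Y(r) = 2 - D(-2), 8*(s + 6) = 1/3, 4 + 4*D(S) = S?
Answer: 205379/512 ≈ 401.13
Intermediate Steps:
D(S) = -1 + S/4
s = -143/24 (s = -6 + (⅛)/3 = -6 + (⅛)*(⅓) = -6 + 1/24 = -143/24 ≈ -5.9583)
Y(r) = 7/2 (Y(r) = 2 - (-1 + (¼)*(-2)) = 2 - (-1 - ½) = 2 - 1*(-3/2) = 2 + 3/2 = 7/2)
W = -59/24 (W = 7/2 - 143/24 = -59/24 ≈ -2.4583)
q(P, A) = 59/8 (q(P, A) = -3*(-59/24) = 59/8)
q(3, 2)³ = (59/8)³ = 205379/512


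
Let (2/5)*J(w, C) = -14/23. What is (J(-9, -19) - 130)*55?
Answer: -166375/23 ≈ -7233.7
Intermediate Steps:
J(w, C) = -35/23 (J(w, C) = 5*(-14/23)/2 = 5*(-14*1/23)/2 = (5/2)*(-14/23) = -35/23)
(J(-9, -19) - 130)*55 = (-35/23 - 130)*55 = -3025/23*55 = -166375/23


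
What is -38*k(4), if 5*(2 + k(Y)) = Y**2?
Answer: -228/5 ≈ -45.600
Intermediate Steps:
k(Y) = -2 + Y**2/5
-38*k(4) = -38*(-2 + (1/5)*4**2) = -38*(-2 + (1/5)*16) = -38*(-2 + 16/5) = -38*6/5 = -228/5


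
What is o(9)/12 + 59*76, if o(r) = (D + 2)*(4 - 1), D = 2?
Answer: 4485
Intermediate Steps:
o(r) = 12 (o(r) = (2 + 2)*(4 - 1) = 4*3 = 12)
o(9)/12 + 59*76 = 12/12 + 59*76 = 12*(1/12) + 4484 = 1 + 4484 = 4485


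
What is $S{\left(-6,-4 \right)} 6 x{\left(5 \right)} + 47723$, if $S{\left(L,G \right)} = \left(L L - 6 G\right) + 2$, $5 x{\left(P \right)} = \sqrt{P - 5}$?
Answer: $47723$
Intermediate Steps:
$x{\left(P \right)} = \frac{\sqrt{-5 + P}}{5}$ ($x{\left(P \right)} = \frac{\sqrt{P - 5}}{5} = \frac{\sqrt{-5 + P}}{5}$)
$S{\left(L,G \right)} = 2 + L^{2} - 6 G$ ($S{\left(L,G \right)} = \left(L^{2} - 6 G\right) + 2 = 2 + L^{2} - 6 G$)
$S{\left(-6,-4 \right)} 6 x{\left(5 \right)} + 47723 = \left(2 + \left(-6\right)^{2} - -24\right) 6 \frac{\sqrt{-5 + 5}}{5} + 47723 = \left(2 + 36 + 24\right) 6 \frac{\sqrt{0}}{5} + 47723 = 62 \cdot 6 \cdot \frac{1}{5} \cdot 0 + 47723 = 372 \cdot 0 + 47723 = 0 + 47723 = 47723$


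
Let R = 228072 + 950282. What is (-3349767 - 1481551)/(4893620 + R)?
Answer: -2415659/3035987 ≈ -0.79568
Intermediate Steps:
R = 1178354
(-3349767 - 1481551)/(4893620 + R) = (-3349767 - 1481551)/(4893620 + 1178354) = -4831318/6071974 = -4831318*1/6071974 = -2415659/3035987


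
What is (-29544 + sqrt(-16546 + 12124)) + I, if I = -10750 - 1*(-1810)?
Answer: -38484 + I*sqrt(4422) ≈ -38484.0 + 66.498*I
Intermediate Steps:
I = -8940 (I = -10750 + 1810 = -8940)
(-29544 + sqrt(-16546 + 12124)) + I = (-29544 + sqrt(-16546 + 12124)) - 8940 = (-29544 + sqrt(-4422)) - 8940 = (-29544 + I*sqrt(4422)) - 8940 = -38484 + I*sqrt(4422)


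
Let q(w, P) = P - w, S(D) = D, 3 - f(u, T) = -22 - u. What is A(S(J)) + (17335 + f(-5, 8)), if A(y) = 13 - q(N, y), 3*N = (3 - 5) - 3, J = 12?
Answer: 52063/3 ≈ 17354.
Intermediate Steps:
N = -5/3 (N = ((3 - 5) - 3)/3 = (-2 - 3)/3 = (⅓)*(-5) = -5/3 ≈ -1.6667)
f(u, T) = 25 + u (f(u, T) = 3 - (-22 - u) = 3 + (22 + u) = 25 + u)
A(y) = 34/3 - y (A(y) = 13 - (y - 1*(-5/3)) = 13 - (y + 5/3) = 13 - (5/3 + y) = 13 + (-5/3 - y) = 34/3 - y)
A(S(J)) + (17335 + f(-5, 8)) = (34/3 - 1*12) + (17335 + (25 - 5)) = (34/3 - 12) + (17335 + 20) = -⅔ + 17355 = 52063/3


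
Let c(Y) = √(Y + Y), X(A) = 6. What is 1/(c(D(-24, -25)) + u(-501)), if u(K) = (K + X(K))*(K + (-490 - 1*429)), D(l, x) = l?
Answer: 58575/41172367504 - I*√3/123517102512 ≈ 1.4227e-6 - 1.4023e-11*I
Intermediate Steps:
u(K) = (-919 + K)*(6 + K) (u(K) = (K + 6)*(K + (-490 - 1*429)) = (6 + K)*(K + (-490 - 429)) = (6 + K)*(K - 919) = (6 + K)*(-919 + K) = (-919 + K)*(6 + K))
c(Y) = √2*√Y (c(Y) = √(2*Y) = √2*√Y)
1/(c(D(-24, -25)) + u(-501)) = 1/(√2*√(-24) + (-5514 + (-501)² - 913*(-501))) = 1/(√2*(2*I*√6) + (-5514 + 251001 + 457413)) = 1/(4*I*√3 + 702900) = 1/(702900 + 4*I*√3)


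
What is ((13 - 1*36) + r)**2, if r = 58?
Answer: 1225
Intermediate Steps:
((13 - 1*36) + r)**2 = ((13 - 1*36) + 58)**2 = ((13 - 36) + 58)**2 = (-23 + 58)**2 = 35**2 = 1225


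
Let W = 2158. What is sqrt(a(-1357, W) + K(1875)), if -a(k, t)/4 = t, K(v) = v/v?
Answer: 3*I*sqrt(959) ≈ 92.903*I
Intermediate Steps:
K(v) = 1
a(k, t) = -4*t
sqrt(a(-1357, W) + K(1875)) = sqrt(-4*2158 + 1) = sqrt(-8632 + 1) = sqrt(-8631) = 3*I*sqrt(959)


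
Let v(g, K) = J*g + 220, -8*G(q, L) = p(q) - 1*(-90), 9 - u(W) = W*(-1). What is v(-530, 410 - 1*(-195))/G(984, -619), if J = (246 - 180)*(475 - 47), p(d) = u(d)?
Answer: 119769760/1083 ≈ 1.1059e+5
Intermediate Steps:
u(W) = 9 + W (u(W) = 9 - W*(-1) = 9 - (-1)*W = 9 + W)
p(d) = 9 + d
G(q, L) = -99/8 - q/8 (G(q, L) = -((9 + q) - 1*(-90))/8 = -((9 + q) + 90)/8 = -(99 + q)/8 = -99/8 - q/8)
J = 28248 (J = 66*428 = 28248)
v(g, K) = 220 + 28248*g (v(g, K) = 28248*g + 220 = 220 + 28248*g)
v(-530, 410 - 1*(-195))/G(984, -619) = (220 + 28248*(-530))/(-99/8 - ⅛*984) = (220 - 14971440)/(-99/8 - 123) = -14971220/(-1083/8) = -14971220*(-8/1083) = 119769760/1083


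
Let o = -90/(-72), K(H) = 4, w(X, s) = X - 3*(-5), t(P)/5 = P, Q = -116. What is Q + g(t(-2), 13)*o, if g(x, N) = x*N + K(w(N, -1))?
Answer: -547/2 ≈ -273.50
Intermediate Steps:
t(P) = 5*P
w(X, s) = 15 + X (w(X, s) = X + 15 = 15 + X)
g(x, N) = 4 + N*x (g(x, N) = x*N + 4 = N*x + 4 = 4 + N*x)
o = 5/4 (o = -90*(-1/72) = 5/4 ≈ 1.2500)
Q + g(t(-2), 13)*o = -116 + (4 + 13*(5*(-2)))*(5/4) = -116 + (4 + 13*(-10))*(5/4) = -116 + (4 - 130)*(5/4) = -116 - 126*5/4 = -116 - 315/2 = -547/2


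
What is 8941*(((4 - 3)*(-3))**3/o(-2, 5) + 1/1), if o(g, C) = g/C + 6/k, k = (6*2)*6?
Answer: 14654299/19 ≈ 7.7128e+5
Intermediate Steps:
k = 72 (k = 12*6 = 72)
o(g, C) = 1/12 + g/C (o(g, C) = g/C + 6/72 = g/C + 6*(1/72) = g/C + 1/12 = 1/12 + g/C)
8941*(((4 - 3)*(-3))**3/o(-2, 5) + 1/1) = 8941*(((4 - 3)*(-3))**3/(((-2 + (1/12)*5)/5)) + 1/1) = 8941*((1*(-3))**3/(((-2 + 5/12)/5)) + 1*1) = 8941*((-3)**3/(((1/5)*(-19/12))) + 1) = 8941*(-27/(-19/60) + 1) = 8941*(-27*(-60/19) + 1) = 8941*(1620/19 + 1) = 8941*(1639/19) = 14654299/19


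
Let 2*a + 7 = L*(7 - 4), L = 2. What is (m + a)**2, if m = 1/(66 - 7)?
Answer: 3249/13924 ≈ 0.23334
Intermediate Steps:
m = 1/59 ≈ 0.016949
a = -1/2 (a = -7/2 + (2*(7 - 4))/2 = -7/2 + (2*3)/2 = -7/2 + (1/2)*6 = -7/2 + 3 = -1/2 ≈ -0.50000)
(m + a)**2 = (1/59 - 1/2)**2 = (-57/118)**2 = 3249/13924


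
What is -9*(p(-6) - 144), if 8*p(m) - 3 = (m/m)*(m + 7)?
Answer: 2583/2 ≈ 1291.5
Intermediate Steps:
p(m) = 5/4 + m/8 (p(m) = 3/8 + ((m/m)*(m + 7))/8 = 3/8 + (1*(7 + m))/8 = 3/8 + (7 + m)/8 = 3/8 + (7/8 + m/8) = 5/4 + m/8)
-9*(p(-6) - 144) = -9*((5/4 + (1/8)*(-6)) - 144) = -9*((5/4 - 3/4) - 144) = -9*(1/2 - 144) = -9*(-287/2) = 2583/2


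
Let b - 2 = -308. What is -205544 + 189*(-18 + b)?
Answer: -266780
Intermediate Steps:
b = -306 (b = 2 - 308 = -306)
-205544 + 189*(-18 + b) = -205544 + 189*(-18 - 306) = -205544 + 189*(-324) = -205544 - 61236 = -266780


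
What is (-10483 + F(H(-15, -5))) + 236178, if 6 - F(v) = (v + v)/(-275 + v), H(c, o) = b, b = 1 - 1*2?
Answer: 31146737/138 ≈ 2.2570e+5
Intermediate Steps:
b = -1 (b = 1 - 2 = -1)
H(c, o) = -1
F(v) = 6 - 2*v/(-275 + v) (F(v) = 6 - (v + v)/(-275 + v) = 6 - 2*v/(-275 + v))
(-10483 + F(H(-15, -5))) + 236178 = (-10483 + 2*(-825 + 2*(-1))/(-275 - 1)) + 236178 = (-10483 + 2*(-825 - 2)/(-276)) + 236178 = (-10483 + 2*(-1/276)*(-827)) + 236178 = (-10483 + 827/138) + 236178 = -1445827/138 + 236178 = 31146737/138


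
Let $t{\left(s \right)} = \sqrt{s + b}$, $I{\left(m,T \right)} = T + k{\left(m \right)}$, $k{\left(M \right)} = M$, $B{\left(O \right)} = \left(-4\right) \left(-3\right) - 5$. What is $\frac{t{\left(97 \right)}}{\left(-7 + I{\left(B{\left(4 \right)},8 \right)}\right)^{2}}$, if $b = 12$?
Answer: $\frac{\sqrt{109}}{64} \approx 0.16313$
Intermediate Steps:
$B{\left(O \right)} = 7$ ($B{\left(O \right)} = 12 - 5 = 7$)
$I{\left(m,T \right)} = T + m$
$t{\left(s \right)} = \sqrt{12 + s}$ ($t{\left(s \right)} = \sqrt{s + 12} = \sqrt{12 + s}$)
$\frac{t{\left(97 \right)}}{\left(-7 + I{\left(B{\left(4 \right)},8 \right)}\right)^{2}} = \frac{\sqrt{12 + 97}}{\left(-7 + \left(8 + 7\right)\right)^{2}} = \frac{\sqrt{109}}{\left(-7 + 15\right)^{2}} = \frac{\sqrt{109}}{8^{2}} = \frac{\sqrt{109}}{64}$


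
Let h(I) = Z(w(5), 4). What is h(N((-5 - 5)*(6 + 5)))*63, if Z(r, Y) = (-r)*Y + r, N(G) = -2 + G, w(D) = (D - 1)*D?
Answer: -3780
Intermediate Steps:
w(D) = D*(-1 + D) (w(D) = (-1 + D)*D = D*(-1 + D))
Z(r, Y) = r - Y*r (Z(r, Y) = -Y*r + r = r - Y*r)
h(I) = -60 (h(I) = (5*(-1 + 5))*(1 - 1*4) = (5*4)*(1 - 4) = 20*(-3) = -60)
h(N((-5 - 5)*(6 + 5)))*63 = -60*63 = -3780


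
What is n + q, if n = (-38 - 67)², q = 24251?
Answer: 35276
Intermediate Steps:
n = 11025 (n = (-105)² = 11025)
n + q = 11025 + 24251 = 35276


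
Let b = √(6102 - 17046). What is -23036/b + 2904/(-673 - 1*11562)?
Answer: -2904/12235 + 5759*I*√19/114 ≈ -0.23735 + 220.2*I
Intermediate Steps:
b = 24*I*√19 (b = √(-10944) = 24*I*√19 ≈ 104.61*I)
-23036/b + 2904/(-673 - 1*11562) = -23036*(-I*√19/456) + 2904/(-673 - 1*11562) = -(-5759)*I*√19/114 + 2904/(-673 - 11562) = 5759*I*√19/114 + 2904/(-12235) = 5759*I*√19/114 + 2904*(-1/12235) = 5759*I*√19/114 - 2904/12235 = -2904/12235 + 5759*I*√19/114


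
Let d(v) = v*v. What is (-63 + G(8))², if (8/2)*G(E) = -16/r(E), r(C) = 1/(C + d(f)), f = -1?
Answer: 9801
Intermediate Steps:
d(v) = v²
r(C) = 1/(1 + C) (r(C) = 1/(C + (-1)²) = 1/(C + 1) = 1/(1 + C))
G(E) = -4 - 4*E (G(E) = (-(16 + 16*E))/4 = (-16*(1 + E))/4 = (-16 - 16*E)/4 = -4 - 4*E)
(-63 + G(8))² = (-63 + (-4 - 4*8))² = (-63 + (-4 - 32))² = (-63 - 36)² = (-99)² = 9801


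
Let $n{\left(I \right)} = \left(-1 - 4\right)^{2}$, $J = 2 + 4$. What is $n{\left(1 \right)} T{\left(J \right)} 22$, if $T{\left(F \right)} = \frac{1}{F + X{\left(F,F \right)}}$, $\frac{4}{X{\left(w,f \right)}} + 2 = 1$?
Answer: $275$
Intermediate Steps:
$J = 6$
$X{\left(w,f \right)} = -4$ ($X{\left(w,f \right)} = \frac{4}{-2 + 1} = \frac{4}{-1} = 4 \left(-1\right) = -4$)
$n{\left(I \right)} = 25$ ($n{\left(I \right)} = \left(-5\right)^{2} = 25$)
$T{\left(F \right)} = \frac{1}{-4 + F}$ ($T{\left(F \right)} = \frac{1}{F - 4} = \frac{1}{-4 + F}$)
$n{\left(1 \right)} T{\left(J \right)} 22 = \frac{25}{-4 + 6} \cdot 22 = \frac{25}{2} \cdot 22 = 275$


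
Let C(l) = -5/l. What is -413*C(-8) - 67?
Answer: -2601/8 ≈ -325.13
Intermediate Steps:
-413*C(-8) - 67 = -(-2065)/(-8) - 67 = -(-2065)*(-1)/8 - 67 = -413*5/8 - 67 = -2065/8 - 67 = -2601/8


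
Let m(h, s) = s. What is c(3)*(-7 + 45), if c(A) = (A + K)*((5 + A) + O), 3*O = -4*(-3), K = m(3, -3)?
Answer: 0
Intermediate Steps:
K = -3
O = 4 (O = (-4*(-3))/3 = (⅓)*12 = 4)
c(A) = (-3 + A)*(9 + A) (c(A) = (A - 3)*((5 + A) + 4) = (-3 + A)*(9 + A))
c(3)*(-7 + 45) = (-27 + 3² + 6*3)*(-7 + 45) = (-27 + 9 + 18)*38 = 0*38 = 0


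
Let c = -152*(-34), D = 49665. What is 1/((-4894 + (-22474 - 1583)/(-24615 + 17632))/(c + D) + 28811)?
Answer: 382898839/11031664299684 ≈ 3.4709e-5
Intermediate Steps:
c = 5168
1/((-4894 + (-22474 - 1583)/(-24615 + 17632))/(c + D) + 28811) = 1/((-4894 + (-22474 - 1583)/(-24615 + 17632))/(5168 + 49665) + 28811) = 1/((-4894 - 24057/(-6983))/54833 + 28811) = 1/((-4894 - 24057*(-1/6983))*(1/54833) + 28811) = 1/((-4894 + 24057/6983)*(1/54833) + 28811) = 1/(-34150745/6983*1/54833 + 28811) = 1/(-34150745/382898839 + 28811) = 1/(11031664299684/382898839) = 382898839/11031664299684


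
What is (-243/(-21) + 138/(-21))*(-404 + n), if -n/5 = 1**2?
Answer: -2045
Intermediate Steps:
n = -5 (n = -5*1**2 = -5*1 = -5)
(-243/(-21) + 138/(-21))*(-404 + n) = (-243/(-21) + 138/(-21))*(-404 - 5) = (-243*(-1/21) + 138*(-1/21))*(-409) = (81/7 - 46/7)*(-409) = 5*(-409) = -2045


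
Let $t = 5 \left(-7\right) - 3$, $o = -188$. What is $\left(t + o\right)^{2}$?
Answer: $51076$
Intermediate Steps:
$t = -38$ ($t = -35 - 3 = -38$)
$\left(t + o\right)^{2} = \left(-38 - 188\right)^{2} = \left(-226\right)^{2} = 51076$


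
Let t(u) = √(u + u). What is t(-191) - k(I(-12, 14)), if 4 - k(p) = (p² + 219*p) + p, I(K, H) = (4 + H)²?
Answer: 176252 + I*√382 ≈ 1.7625e+5 + 19.545*I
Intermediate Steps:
t(u) = √2*√u (t(u) = √(2*u) = √2*√u)
k(p) = 4 - p² - 220*p (k(p) = 4 - ((p² + 219*p) + p) = 4 - (p² + 220*p) = 4 + (-p² - 220*p) = 4 - p² - 220*p)
t(-191) - k(I(-12, 14)) = √2*√(-191) - (4 - ((4 + 14)²)² - 220*(4 + 14)²) = √2*(I*√191) - (4 - (18²)² - 220*18²) = I*√382 - (4 - 1*324² - 220*324) = I*√382 - (4 - 1*104976 - 71280) = I*√382 - (4 - 104976 - 71280) = I*√382 - 1*(-176252) = I*√382 + 176252 = 176252 + I*√382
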